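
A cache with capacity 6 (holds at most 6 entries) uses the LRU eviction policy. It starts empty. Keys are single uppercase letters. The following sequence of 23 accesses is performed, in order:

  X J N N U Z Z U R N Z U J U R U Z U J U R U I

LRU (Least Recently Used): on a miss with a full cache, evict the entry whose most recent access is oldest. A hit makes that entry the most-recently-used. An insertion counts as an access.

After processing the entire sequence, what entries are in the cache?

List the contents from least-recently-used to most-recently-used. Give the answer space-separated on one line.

Answer: N Z J R U I

Derivation:
LRU simulation (capacity=6):
  1. access X: MISS. Cache (LRU->MRU): [X]
  2. access J: MISS. Cache (LRU->MRU): [X J]
  3. access N: MISS. Cache (LRU->MRU): [X J N]
  4. access N: HIT. Cache (LRU->MRU): [X J N]
  5. access U: MISS. Cache (LRU->MRU): [X J N U]
  6. access Z: MISS. Cache (LRU->MRU): [X J N U Z]
  7. access Z: HIT. Cache (LRU->MRU): [X J N U Z]
  8. access U: HIT. Cache (LRU->MRU): [X J N Z U]
  9. access R: MISS. Cache (LRU->MRU): [X J N Z U R]
  10. access N: HIT. Cache (LRU->MRU): [X J Z U R N]
  11. access Z: HIT. Cache (LRU->MRU): [X J U R N Z]
  12. access U: HIT. Cache (LRU->MRU): [X J R N Z U]
  13. access J: HIT. Cache (LRU->MRU): [X R N Z U J]
  14. access U: HIT. Cache (LRU->MRU): [X R N Z J U]
  15. access R: HIT. Cache (LRU->MRU): [X N Z J U R]
  16. access U: HIT. Cache (LRU->MRU): [X N Z J R U]
  17. access Z: HIT. Cache (LRU->MRU): [X N J R U Z]
  18. access U: HIT. Cache (LRU->MRU): [X N J R Z U]
  19. access J: HIT. Cache (LRU->MRU): [X N R Z U J]
  20. access U: HIT. Cache (LRU->MRU): [X N R Z J U]
  21. access R: HIT. Cache (LRU->MRU): [X N Z J U R]
  22. access U: HIT. Cache (LRU->MRU): [X N Z J R U]
  23. access I: MISS, evict X. Cache (LRU->MRU): [N Z J R U I]
Total: 16 hits, 7 misses, 1 evictions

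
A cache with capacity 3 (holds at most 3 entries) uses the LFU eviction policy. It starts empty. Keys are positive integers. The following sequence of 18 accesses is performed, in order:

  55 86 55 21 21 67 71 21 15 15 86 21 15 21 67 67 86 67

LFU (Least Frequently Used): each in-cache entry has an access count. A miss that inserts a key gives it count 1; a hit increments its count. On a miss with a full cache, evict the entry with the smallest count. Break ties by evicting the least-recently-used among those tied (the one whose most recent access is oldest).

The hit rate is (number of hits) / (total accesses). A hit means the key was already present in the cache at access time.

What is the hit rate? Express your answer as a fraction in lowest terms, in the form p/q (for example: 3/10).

LFU simulation (capacity=3):
  1. access 55: MISS. Cache: [55(c=1)]
  2. access 86: MISS. Cache: [55(c=1) 86(c=1)]
  3. access 55: HIT, count now 2. Cache: [86(c=1) 55(c=2)]
  4. access 21: MISS. Cache: [86(c=1) 21(c=1) 55(c=2)]
  5. access 21: HIT, count now 2. Cache: [86(c=1) 55(c=2) 21(c=2)]
  6. access 67: MISS, evict 86(c=1). Cache: [67(c=1) 55(c=2) 21(c=2)]
  7. access 71: MISS, evict 67(c=1). Cache: [71(c=1) 55(c=2) 21(c=2)]
  8. access 21: HIT, count now 3. Cache: [71(c=1) 55(c=2) 21(c=3)]
  9. access 15: MISS, evict 71(c=1). Cache: [15(c=1) 55(c=2) 21(c=3)]
  10. access 15: HIT, count now 2. Cache: [55(c=2) 15(c=2) 21(c=3)]
  11. access 86: MISS, evict 55(c=2). Cache: [86(c=1) 15(c=2) 21(c=3)]
  12. access 21: HIT, count now 4. Cache: [86(c=1) 15(c=2) 21(c=4)]
  13. access 15: HIT, count now 3. Cache: [86(c=1) 15(c=3) 21(c=4)]
  14. access 21: HIT, count now 5. Cache: [86(c=1) 15(c=3) 21(c=5)]
  15. access 67: MISS, evict 86(c=1). Cache: [67(c=1) 15(c=3) 21(c=5)]
  16. access 67: HIT, count now 2. Cache: [67(c=2) 15(c=3) 21(c=5)]
  17. access 86: MISS, evict 67(c=2). Cache: [86(c=1) 15(c=3) 21(c=5)]
  18. access 67: MISS, evict 86(c=1). Cache: [67(c=1) 15(c=3) 21(c=5)]
Total: 8 hits, 10 misses, 7 evictions

Hit rate = 8/18 = 4/9

Answer: 4/9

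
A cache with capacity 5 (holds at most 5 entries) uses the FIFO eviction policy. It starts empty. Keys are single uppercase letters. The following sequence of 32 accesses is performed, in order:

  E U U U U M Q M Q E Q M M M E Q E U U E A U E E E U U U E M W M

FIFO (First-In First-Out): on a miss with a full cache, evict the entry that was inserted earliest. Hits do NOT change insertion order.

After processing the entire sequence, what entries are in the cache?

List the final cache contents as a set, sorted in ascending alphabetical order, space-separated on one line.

FIFO simulation (capacity=5):
  1. access E: MISS. Cache (old->new): [E]
  2. access U: MISS. Cache (old->new): [E U]
  3. access U: HIT. Cache (old->new): [E U]
  4. access U: HIT. Cache (old->new): [E U]
  5. access U: HIT. Cache (old->new): [E U]
  6. access M: MISS. Cache (old->new): [E U M]
  7. access Q: MISS. Cache (old->new): [E U M Q]
  8. access M: HIT. Cache (old->new): [E U M Q]
  9. access Q: HIT. Cache (old->new): [E U M Q]
  10. access E: HIT. Cache (old->new): [E U M Q]
  11. access Q: HIT. Cache (old->new): [E U M Q]
  12. access M: HIT. Cache (old->new): [E U M Q]
  13. access M: HIT. Cache (old->new): [E U M Q]
  14. access M: HIT. Cache (old->new): [E U M Q]
  15. access E: HIT. Cache (old->new): [E U M Q]
  16. access Q: HIT. Cache (old->new): [E U M Q]
  17. access E: HIT. Cache (old->new): [E U M Q]
  18. access U: HIT. Cache (old->new): [E U M Q]
  19. access U: HIT. Cache (old->new): [E U M Q]
  20. access E: HIT. Cache (old->new): [E U M Q]
  21. access A: MISS. Cache (old->new): [E U M Q A]
  22. access U: HIT. Cache (old->new): [E U M Q A]
  23. access E: HIT. Cache (old->new): [E U M Q A]
  24. access E: HIT. Cache (old->new): [E U M Q A]
  25. access E: HIT. Cache (old->new): [E U M Q A]
  26. access U: HIT. Cache (old->new): [E U M Q A]
  27. access U: HIT. Cache (old->new): [E U M Q A]
  28. access U: HIT. Cache (old->new): [E U M Q A]
  29. access E: HIT. Cache (old->new): [E U M Q A]
  30. access M: HIT. Cache (old->new): [E U M Q A]
  31. access W: MISS, evict E. Cache (old->new): [U M Q A W]
  32. access M: HIT. Cache (old->new): [U M Q A W]
Total: 26 hits, 6 misses, 1 evictions

Answer: A M Q U W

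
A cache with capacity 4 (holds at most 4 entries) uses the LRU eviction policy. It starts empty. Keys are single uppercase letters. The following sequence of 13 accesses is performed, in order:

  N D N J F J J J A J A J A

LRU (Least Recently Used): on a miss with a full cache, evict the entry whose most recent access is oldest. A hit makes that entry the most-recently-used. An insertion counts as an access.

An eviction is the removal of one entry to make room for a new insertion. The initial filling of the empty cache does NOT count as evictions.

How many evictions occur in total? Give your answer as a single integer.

LRU simulation (capacity=4):
  1. access N: MISS. Cache (LRU->MRU): [N]
  2. access D: MISS. Cache (LRU->MRU): [N D]
  3. access N: HIT. Cache (LRU->MRU): [D N]
  4. access J: MISS. Cache (LRU->MRU): [D N J]
  5. access F: MISS. Cache (LRU->MRU): [D N J F]
  6. access J: HIT. Cache (LRU->MRU): [D N F J]
  7. access J: HIT. Cache (LRU->MRU): [D N F J]
  8. access J: HIT. Cache (LRU->MRU): [D N F J]
  9. access A: MISS, evict D. Cache (LRU->MRU): [N F J A]
  10. access J: HIT. Cache (LRU->MRU): [N F A J]
  11. access A: HIT. Cache (LRU->MRU): [N F J A]
  12. access J: HIT. Cache (LRU->MRU): [N F A J]
  13. access A: HIT. Cache (LRU->MRU): [N F J A]
Total: 8 hits, 5 misses, 1 evictions

Answer: 1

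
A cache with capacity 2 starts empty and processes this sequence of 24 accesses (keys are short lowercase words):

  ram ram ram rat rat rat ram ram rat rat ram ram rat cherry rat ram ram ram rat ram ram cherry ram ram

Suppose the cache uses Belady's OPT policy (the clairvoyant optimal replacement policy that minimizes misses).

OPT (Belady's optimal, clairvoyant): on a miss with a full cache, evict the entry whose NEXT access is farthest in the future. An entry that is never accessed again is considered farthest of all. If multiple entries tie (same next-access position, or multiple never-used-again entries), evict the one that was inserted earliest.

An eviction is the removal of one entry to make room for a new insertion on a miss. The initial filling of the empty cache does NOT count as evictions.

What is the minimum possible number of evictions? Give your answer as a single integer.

OPT (Belady) simulation (capacity=2):
  1. access ram: MISS. Cache: [ram]
  2. access ram: HIT. Next use of ram: step 3. Cache: [ram]
  3. access ram: HIT. Next use of ram: step 7. Cache: [ram]
  4. access rat: MISS. Cache: [ram rat]
  5. access rat: HIT. Next use of rat: step 6. Cache: [ram rat]
  6. access rat: HIT. Next use of rat: step 9. Cache: [ram rat]
  7. access ram: HIT. Next use of ram: step 8. Cache: [ram rat]
  8. access ram: HIT. Next use of ram: step 11. Cache: [ram rat]
  9. access rat: HIT. Next use of rat: step 10. Cache: [ram rat]
  10. access rat: HIT. Next use of rat: step 13. Cache: [ram rat]
  11. access ram: HIT. Next use of ram: step 12. Cache: [ram rat]
  12. access ram: HIT. Next use of ram: step 16. Cache: [ram rat]
  13. access rat: HIT. Next use of rat: step 15. Cache: [ram rat]
  14. access cherry: MISS, evict ram (next use: step 16). Cache: [rat cherry]
  15. access rat: HIT. Next use of rat: step 19. Cache: [rat cherry]
  16. access ram: MISS, evict cherry (next use: step 22). Cache: [rat ram]
  17. access ram: HIT. Next use of ram: step 18. Cache: [rat ram]
  18. access ram: HIT. Next use of ram: step 20. Cache: [rat ram]
  19. access rat: HIT. Next use of rat: never. Cache: [rat ram]
  20. access ram: HIT. Next use of ram: step 21. Cache: [rat ram]
  21. access ram: HIT. Next use of ram: step 23. Cache: [rat ram]
  22. access cherry: MISS, evict rat (next use: never). Cache: [ram cherry]
  23. access ram: HIT. Next use of ram: step 24. Cache: [ram cherry]
  24. access ram: HIT. Next use of ram: never. Cache: [ram cherry]
Total: 19 hits, 5 misses, 3 evictions

Answer: 3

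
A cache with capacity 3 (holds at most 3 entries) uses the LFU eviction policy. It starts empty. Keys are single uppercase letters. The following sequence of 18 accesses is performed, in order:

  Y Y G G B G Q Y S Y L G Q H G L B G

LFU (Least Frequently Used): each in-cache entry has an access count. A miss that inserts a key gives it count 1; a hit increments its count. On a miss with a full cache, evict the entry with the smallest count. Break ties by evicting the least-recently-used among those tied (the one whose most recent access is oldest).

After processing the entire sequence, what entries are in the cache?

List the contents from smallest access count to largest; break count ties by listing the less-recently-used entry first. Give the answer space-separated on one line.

LFU simulation (capacity=3):
  1. access Y: MISS. Cache: [Y(c=1)]
  2. access Y: HIT, count now 2. Cache: [Y(c=2)]
  3. access G: MISS. Cache: [G(c=1) Y(c=2)]
  4. access G: HIT, count now 2. Cache: [Y(c=2) G(c=2)]
  5. access B: MISS. Cache: [B(c=1) Y(c=2) G(c=2)]
  6. access G: HIT, count now 3. Cache: [B(c=1) Y(c=2) G(c=3)]
  7. access Q: MISS, evict B(c=1). Cache: [Q(c=1) Y(c=2) G(c=3)]
  8. access Y: HIT, count now 3. Cache: [Q(c=1) G(c=3) Y(c=3)]
  9. access S: MISS, evict Q(c=1). Cache: [S(c=1) G(c=3) Y(c=3)]
  10. access Y: HIT, count now 4. Cache: [S(c=1) G(c=3) Y(c=4)]
  11. access L: MISS, evict S(c=1). Cache: [L(c=1) G(c=3) Y(c=4)]
  12. access G: HIT, count now 4. Cache: [L(c=1) Y(c=4) G(c=4)]
  13. access Q: MISS, evict L(c=1). Cache: [Q(c=1) Y(c=4) G(c=4)]
  14. access H: MISS, evict Q(c=1). Cache: [H(c=1) Y(c=4) G(c=4)]
  15. access G: HIT, count now 5. Cache: [H(c=1) Y(c=4) G(c=5)]
  16. access L: MISS, evict H(c=1). Cache: [L(c=1) Y(c=4) G(c=5)]
  17. access B: MISS, evict L(c=1). Cache: [B(c=1) Y(c=4) G(c=5)]
  18. access G: HIT, count now 6. Cache: [B(c=1) Y(c=4) G(c=6)]
Total: 8 hits, 10 misses, 7 evictions

Answer: B Y G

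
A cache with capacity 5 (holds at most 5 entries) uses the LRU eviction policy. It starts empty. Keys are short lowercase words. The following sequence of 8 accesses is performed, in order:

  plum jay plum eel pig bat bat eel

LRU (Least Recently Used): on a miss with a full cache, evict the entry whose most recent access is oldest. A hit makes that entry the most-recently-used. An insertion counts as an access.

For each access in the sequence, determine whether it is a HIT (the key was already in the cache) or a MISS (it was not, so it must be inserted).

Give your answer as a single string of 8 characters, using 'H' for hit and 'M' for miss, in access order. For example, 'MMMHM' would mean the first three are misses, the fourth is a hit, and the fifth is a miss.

LRU simulation (capacity=5):
  1. access plum: MISS. Cache (LRU->MRU): [plum]
  2. access jay: MISS. Cache (LRU->MRU): [plum jay]
  3. access plum: HIT. Cache (LRU->MRU): [jay plum]
  4. access eel: MISS. Cache (LRU->MRU): [jay plum eel]
  5. access pig: MISS. Cache (LRU->MRU): [jay plum eel pig]
  6. access bat: MISS. Cache (LRU->MRU): [jay plum eel pig bat]
  7. access bat: HIT. Cache (LRU->MRU): [jay plum eel pig bat]
  8. access eel: HIT. Cache (LRU->MRU): [jay plum pig bat eel]
Total: 3 hits, 5 misses, 0 evictions

Answer: MMHMMMHH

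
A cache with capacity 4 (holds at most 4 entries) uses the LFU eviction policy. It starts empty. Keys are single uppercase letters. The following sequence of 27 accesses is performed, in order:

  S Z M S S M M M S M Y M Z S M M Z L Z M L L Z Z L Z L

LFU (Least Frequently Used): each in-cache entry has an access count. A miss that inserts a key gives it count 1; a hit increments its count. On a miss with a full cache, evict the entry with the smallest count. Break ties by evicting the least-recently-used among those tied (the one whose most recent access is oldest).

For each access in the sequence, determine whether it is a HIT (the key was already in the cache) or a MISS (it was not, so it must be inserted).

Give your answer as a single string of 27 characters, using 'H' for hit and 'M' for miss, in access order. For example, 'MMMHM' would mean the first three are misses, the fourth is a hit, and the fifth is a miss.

Answer: MMMHHHHHHHMHHHHHHMHHHHHHHHH

Derivation:
LFU simulation (capacity=4):
  1. access S: MISS. Cache: [S(c=1)]
  2. access Z: MISS. Cache: [S(c=1) Z(c=1)]
  3. access M: MISS. Cache: [S(c=1) Z(c=1) M(c=1)]
  4. access S: HIT, count now 2. Cache: [Z(c=1) M(c=1) S(c=2)]
  5. access S: HIT, count now 3. Cache: [Z(c=1) M(c=1) S(c=3)]
  6. access M: HIT, count now 2. Cache: [Z(c=1) M(c=2) S(c=3)]
  7. access M: HIT, count now 3. Cache: [Z(c=1) S(c=3) M(c=3)]
  8. access M: HIT, count now 4. Cache: [Z(c=1) S(c=3) M(c=4)]
  9. access S: HIT, count now 4. Cache: [Z(c=1) M(c=4) S(c=4)]
  10. access M: HIT, count now 5. Cache: [Z(c=1) S(c=4) M(c=5)]
  11. access Y: MISS. Cache: [Z(c=1) Y(c=1) S(c=4) M(c=5)]
  12. access M: HIT, count now 6. Cache: [Z(c=1) Y(c=1) S(c=4) M(c=6)]
  13. access Z: HIT, count now 2. Cache: [Y(c=1) Z(c=2) S(c=4) M(c=6)]
  14. access S: HIT, count now 5. Cache: [Y(c=1) Z(c=2) S(c=5) M(c=6)]
  15. access M: HIT, count now 7. Cache: [Y(c=1) Z(c=2) S(c=5) M(c=7)]
  16. access M: HIT, count now 8. Cache: [Y(c=1) Z(c=2) S(c=5) M(c=8)]
  17. access Z: HIT, count now 3. Cache: [Y(c=1) Z(c=3) S(c=5) M(c=8)]
  18. access L: MISS, evict Y(c=1). Cache: [L(c=1) Z(c=3) S(c=5) M(c=8)]
  19. access Z: HIT, count now 4. Cache: [L(c=1) Z(c=4) S(c=5) M(c=8)]
  20. access M: HIT, count now 9. Cache: [L(c=1) Z(c=4) S(c=5) M(c=9)]
  21. access L: HIT, count now 2. Cache: [L(c=2) Z(c=4) S(c=5) M(c=9)]
  22. access L: HIT, count now 3. Cache: [L(c=3) Z(c=4) S(c=5) M(c=9)]
  23. access Z: HIT, count now 5. Cache: [L(c=3) S(c=5) Z(c=5) M(c=9)]
  24. access Z: HIT, count now 6. Cache: [L(c=3) S(c=5) Z(c=6) M(c=9)]
  25. access L: HIT, count now 4. Cache: [L(c=4) S(c=5) Z(c=6) M(c=9)]
  26. access Z: HIT, count now 7. Cache: [L(c=4) S(c=5) Z(c=7) M(c=9)]
  27. access L: HIT, count now 5. Cache: [S(c=5) L(c=5) Z(c=7) M(c=9)]
Total: 22 hits, 5 misses, 1 evictions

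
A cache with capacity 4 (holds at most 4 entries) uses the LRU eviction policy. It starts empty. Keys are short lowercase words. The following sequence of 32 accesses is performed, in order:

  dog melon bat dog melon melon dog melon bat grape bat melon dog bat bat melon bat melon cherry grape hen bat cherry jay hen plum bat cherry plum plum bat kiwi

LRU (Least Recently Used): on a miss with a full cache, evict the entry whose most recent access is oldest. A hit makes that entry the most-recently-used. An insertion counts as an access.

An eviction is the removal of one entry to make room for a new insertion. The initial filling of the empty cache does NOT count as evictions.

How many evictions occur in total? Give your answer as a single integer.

Answer: 9

Derivation:
LRU simulation (capacity=4):
  1. access dog: MISS. Cache (LRU->MRU): [dog]
  2. access melon: MISS. Cache (LRU->MRU): [dog melon]
  3. access bat: MISS. Cache (LRU->MRU): [dog melon bat]
  4. access dog: HIT. Cache (LRU->MRU): [melon bat dog]
  5. access melon: HIT. Cache (LRU->MRU): [bat dog melon]
  6. access melon: HIT. Cache (LRU->MRU): [bat dog melon]
  7. access dog: HIT. Cache (LRU->MRU): [bat melon dog]
  8. access melon: HIT. Cache (LRU->MRU): [bat dog melon]
  9. access bat: HIT. Cache (LRU->MRU): [dog melon bat]
  10. access grape: MISS. Cache (LRU->MRU): [dog melon bat grape]
  11. access bat: HIT. Cache (LRU->MRU): [dog melon grape bat]
  12. access melon: HIT. Cache (LRU->MRU): [dog grape bat melon]
  13. access dog: HIT. Cache (LRU->MRU): [grape bat melon dog]
  14. access bat: HIT. Cache (LRU->MRU): [grape melon dog bat]
  15. access bat: HIT. Cache (LRU->MRU): [grape melon dog bat]
  16. access melon: HIT. Cache (LRU->MRU): [grape dog bat melon]
  17. access bat: HIT. Cache (LRU->MRU): [grape dog melon bat]
  18. access melon: HIT. Cache (LRU->MRU): [grape dog bat melon]
  19. access cherry: MISS, evict grape. Cache (LRU->MRU): [dog bat melon cherry]
  20. access grape: MISS, evict dog. Cache (LRU->MRU): [bat melon cherry grape]
  21. access hen: MISS, evict bat. Cache (LRU->MRU): [melon cherry grape hen]
  22. access bat: MISS, evict melon. Cache (LRU->MRU): [cherry grape hen bat]
  23. access cherry: HIT. Cache (LRU->MRU): [grape hen bat cherry]
  24. access jay: MISS, evict grape. Cache (LRU->MRU): [hen bat cherry jay]
  25. access hen: HIT. Cache (LRU->MRU): [bat cherry jay hen]
  26. access plum: MISS, evict bat. Cache (LRU->MRU): [cherry jay hen plum]
  27. access bat: MISS, evict cherry. Cache (LRU->MRU): [jay hen plum bat]
  28. access cherry: MISS, evict jay. Cache (LRU->MRU): [hen plum bat cherry]
  29. access plum: HIT. Cache (LRU->MRU): [hen bat cherry plum]
  30. access plum: HIT. Cache (LRU->MRU): [hen bat cherry plum]
  31. access bat: HIT. Cache (LRU->MRU): [hen cherry plum bat]
  32. access kiwi: MISS, evict hen. Cache (LRU->MRU): [cherry plum bat kiwi]
Total: 19 hits, 13 misses, 9 evictions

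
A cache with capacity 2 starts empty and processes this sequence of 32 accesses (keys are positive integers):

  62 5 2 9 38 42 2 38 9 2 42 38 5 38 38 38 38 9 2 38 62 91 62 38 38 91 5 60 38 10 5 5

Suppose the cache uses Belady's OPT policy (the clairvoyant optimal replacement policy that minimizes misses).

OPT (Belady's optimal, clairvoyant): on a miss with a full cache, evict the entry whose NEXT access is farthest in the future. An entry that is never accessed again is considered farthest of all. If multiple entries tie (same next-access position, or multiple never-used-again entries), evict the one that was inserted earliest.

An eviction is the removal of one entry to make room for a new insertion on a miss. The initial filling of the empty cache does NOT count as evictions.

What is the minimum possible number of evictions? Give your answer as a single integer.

OPT (Belady) simulation (capacity=2):
  1. access 62: MISS. Cache: [62]
  2. access 5: MISS. Cache: [62 5]
  3. access 2: MISS, evict 62 (next use: step 21). Cache: [5 2]
  4. access 9: MISS, evict 5 (next use: step 13). Cache: [2 9]
  5. access 38: MISS, evict 9 (next use: step 9). Cache: [2 38]
  6. access 42: MISS, evict 38 (next use: step 8). Cache: [2 42]
  7. access 2: HIT. Next use of 2: step 10. Cache: [2 42]
  8. access 38: MISS, evict 42 (next use: step 11). Cache: [2 38]
  9. access 9: MISS, evict 38 (next use: step 12). Cache: [2 9]
  10. access 2: HIT. Next use of 2: step 19. Cache: [2 9]
  11. access 42: MISS, evict 2 (next use: step 19). Cache: [9 42]
  12. access 38: MISS, evict 42 (next use: never). Cache: [9 38]
  13. access 5: MISS, evict 9 (next use: step 18). Cache: [38 5]
  14. access 38: HIT. Next use of 38: step 15. Cache: [38 5]
  15. access 38: HIT. Next use of 38: step 16. Cache: [38 5]
  16. access 38: HIT. Next use of 38: step 17. Cache: [38 5]
  17. access 38: HIT. Next use of 38: step 20. Cache: [38 5]
  18. access 9: MISS, evict 5 (next use: step 27). Cache: [38 9]
  19. access 2: MISS, evict 9 (next use: never). Cache: [38 2]
  20. access 38: HIT. Next use of 38: step 24. Cache: [38 2]
  21. access 62: MISS, evict 2 (next use: never). Cache: [38 62]
  22. access 91: MISS, evict 38 (next use: step 24). Cache: [62 91]
  23. access 62: HIT. Next use of 62: never. Cache: [62 91]
  24. access 38: MISS, evict 62 (next use: never). Cache: [91 38]
  25. access 38: HIT. Next use of 38: step 29. Cache: [91 38]
  26. access 91: HIT. Next use of 91: never. Cache: [91 38]
  27. access 5: MISS, evict 91 (next use: never). Cache: [38 5]
  28. access 60: MISS, evict 5 (next use: step 31). Cache: [38 60]
  29. access 38: HIT. Next use of 38: never. Cache: [38 60]
  30. access 10: MISS, evict 38 (next use: never). Cache: [60 10]
  31. access 5: MISS, evict 60 (next use: never). Cache: [10 5]
  32. access 5: HIT. Next use of 5: never. Cache: [10 5]
Total: 12 hits, 20 misses, 18 evictions

Answer: 18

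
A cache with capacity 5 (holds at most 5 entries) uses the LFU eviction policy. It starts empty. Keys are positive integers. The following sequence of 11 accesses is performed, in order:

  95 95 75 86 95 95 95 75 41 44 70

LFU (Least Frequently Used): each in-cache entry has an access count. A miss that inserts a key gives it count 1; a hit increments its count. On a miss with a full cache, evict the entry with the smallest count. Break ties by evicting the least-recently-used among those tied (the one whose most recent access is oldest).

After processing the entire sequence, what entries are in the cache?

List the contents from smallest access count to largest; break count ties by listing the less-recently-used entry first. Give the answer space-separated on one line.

Answer: 41 44 70 75 95

Derivation:
LFU simulation (capacity=5):
  1. access 95: MISS. Cache: [95(c=1)]
  2. access 95: HIT, count now 2. Cache: [95(c=2)]
  3. access 75: MISS. Cache: [75(c=1) 95(c=2)]
  4. access 86: MISS. Cache: [75(c=1) 86(c=1) 95(c=2)]
  5. access 95: HIT, count now 3. Cache: [75(c=1) 86(c=1) 95(c=3)]
  6. access 95: HIT, count now 4. Cache: [75(c=1) 86(c=1) 95(c=4)]
  7. access 95: HIT, count now 5. Cache: [75(c=1) 86(c=1) 95(c=5)]
  8. access 75: HIT, count now 2. Cache: [86(c=1) 75(c=2) 95(c=5)]
  9. access 41: MISS. Cache: [86(c=1) 41(c=1) 75(c=2) 95(c=5)]
  10. access 44: MISS. Cache: [86(c=1) 41(c=1) 44(c=1) 75(c=2) 95(c=5)]
  11. access 70: MISS, evict 86(c=1). Cache: [41(c=1) 44(c=1) 70(c=1) 75(c=2) 95(c=5)]
Total: 5 hits, 6 misses, 1 evictions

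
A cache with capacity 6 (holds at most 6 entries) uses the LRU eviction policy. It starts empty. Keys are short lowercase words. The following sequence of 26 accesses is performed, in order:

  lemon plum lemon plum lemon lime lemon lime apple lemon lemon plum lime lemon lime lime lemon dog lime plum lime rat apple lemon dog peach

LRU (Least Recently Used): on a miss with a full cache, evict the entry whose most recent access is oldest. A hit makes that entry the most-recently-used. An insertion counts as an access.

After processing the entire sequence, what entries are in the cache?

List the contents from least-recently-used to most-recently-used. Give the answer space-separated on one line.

LRU simulation (capacity=6):
  1. access lemon: MISS. Cache (LRU->MRU): [lemon]
  2. access plum: MISS. Cache (LRU->MRU): [lemon plum]
  3. access lemon: HIT. Cache (LRU->MRU): [plum lemon]
  4. access plum: HIT. Cache (LRU->MRU): [lemon plum]
  5. access lemon: HIT. Cache (LRU->MRU): [plum lemon]
  6. access lime: MISS. Cache (LRU->MRU): [plum lemon lime]
  7. access lemon: HIT. Cache (LRU->MRU): [plum lime lemon]
  8. access lime: HIT. Cache (LRU->MRU): [plum lemon lime]
  9. access apple: MISS. Cache (LRU->MRU): [plum lemon lime apple]
  10. access lemon: HIT. Cache (LRU->MRU): [plum lime apple lemon]
  11. access lemon: HIT. Cache (LRU->MRU): [plum lime apple lemon]
  12. access plum: HIT. Cache (LRU->MRU): [lime apple lemon plum]
  13. access lime: HIT. Cache (LRU->MRU): [apple lemon plum lime]
  14. access lemon: HIT. Cache (LRU->MRU): [apple plum lime lemon]
  15. access lime: HIT. Cache (LRU->MRU): [apple plum lemon lime]
  16. access lime: HIT. Cache (LRU->MRU): [apple plum lemon lime]
  17. access lemon: HIT. Cache (LRU->MRU): [apple plum lime lemon]
  18. access dog: MISS. Cache (LRU->MRU): [apple plum lime lemon dog]
  19. access lime: HIT. Cache (LRU->MRU): [apple plum lemon dog lime]
  20. access plum: HIT. Cache (LRU->MRU): [apple lemon dog lime plum]
  21. access lime: HIT. Cache (LRU->MRU): [apple lemon dog plum lime]
  22. access rat: MISS. Cache (LRU->MRU): [apple lemon dog plum lime rat]
  23. access apple: HIT. Cache (LRU->MRU): [lemon dog plum lime rat apple]
  24. access lemon: HIT. Cache (LRU->MRU): [dog plum lime rat apple lemon]
  25. access dog: HIT. Cache (LRU->MRU): [plum lime rat apple lemon dog]
  26. access peach: MISS, evict plum. Cache (LRU->MRU): [lime rat apple lemon dog peach]
Total: 19 hits, 7 misses, 1 evictions

Answer: lime rat apple lemon dog peach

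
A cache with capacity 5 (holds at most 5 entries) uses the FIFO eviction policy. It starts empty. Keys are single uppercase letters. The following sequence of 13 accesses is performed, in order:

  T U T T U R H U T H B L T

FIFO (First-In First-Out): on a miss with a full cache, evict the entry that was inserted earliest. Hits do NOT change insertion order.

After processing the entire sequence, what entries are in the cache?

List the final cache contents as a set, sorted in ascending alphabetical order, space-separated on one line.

Answer: B H L R T

Derivation:
FIFO simulation (capacity=5):
  1. access T: MISS. Cache (old->new): [T]
  2. access U: MISS. Cache (old->new): [T U]
  3. access T: HIT. Cache (old->new): [T U]
  4. access T: HIT. Cache (old->new): [T U]
  5. access U: HIT. Cache (old->new): [T U]
  6. access R: MISS. Cache (old->new): [T U R]
  7. access H: MISS. Cache (old->new): [T U R H]
  8. access U: HIT. Cache (old->new): [T U R H]
  9. access T: HIT. Cache (old->new): [T U R H]
  10. access H: HIT. Cache (old->new): [T U R H]
  11. access B: MISS. Cache (old->new): [T U R H B]
  12. access L: MISS, evict T. Cache (old->new): [U R H B L]
  13. access T: MISS, evict U. Cache (old->new): [R H B L T]
Total: 6 hits, 7 misses, 2 evictions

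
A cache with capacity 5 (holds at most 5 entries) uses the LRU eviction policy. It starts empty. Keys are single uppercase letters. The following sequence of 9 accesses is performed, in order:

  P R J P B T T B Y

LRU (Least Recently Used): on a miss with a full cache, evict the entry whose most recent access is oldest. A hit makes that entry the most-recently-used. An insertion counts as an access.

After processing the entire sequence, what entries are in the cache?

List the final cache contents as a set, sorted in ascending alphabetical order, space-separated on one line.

Answer: B J P T Y

Derivation:
LRU simulation (capacity=5):
  1. access P: MISS. Cache (LRU->MRU): [P]
  2. access R: MISS. Cache (LRU->MRU): [P R]
  3. access J: MISS. Cache (LRU->MRU): [P R J]
  4. access P: HIT. Cache (LRU->MRU): [R J P]
  5. access B: MISS. Cache (LRU->MRU): [R J P B]
  6. access T: MISS. Cache (LRU->MRU): [R J P B T]
  7. access T: HIT. Cache (LRU->MRU): [R J P B T]
  8. access B: HIT. Cache (LRU->MRU): [R J P T B]
  9. access Y: MISS, evict R. Cache (LRU->MRU): [J P T B Y]
Total: 3 hits, 6 misses, 1 evictions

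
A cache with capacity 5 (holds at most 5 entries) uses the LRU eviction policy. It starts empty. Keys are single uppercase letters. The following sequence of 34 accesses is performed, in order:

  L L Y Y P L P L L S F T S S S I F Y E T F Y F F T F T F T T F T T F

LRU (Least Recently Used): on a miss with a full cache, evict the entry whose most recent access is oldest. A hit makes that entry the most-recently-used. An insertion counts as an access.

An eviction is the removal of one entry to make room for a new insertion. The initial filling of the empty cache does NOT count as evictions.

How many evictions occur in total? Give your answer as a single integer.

LRU simulation (capacity=5):
  1. access L: MISS. Cache (LRU->MRU): [L]
  2. access L: HIT. Cache (LRU->MRU): [L]
  3. access Y: MISS. Cache (LRU->MRU): [L Y]
  4. access Y: HIT. Cache (LRU->MRU): [L Y]
  5. access P: MISS. Cache (LRU->MRU): [L Y P]
  6. access L: HIT. Cache (LRU->MRU): [Y P L]
  7. access P: HIT. Cache (LRU->MRU): [Y L P]
  8. access L: HIT. Cache (LRU->MRU): [Y P L]
  9. access L: HIT. Cache (LRU->MRU): [Y P L]
  10. access S: MISS. Cache (LRU->MRU): [Y P L S]
  11. access F: MISS. Cache (LRU->MRU): [Y P L S F]
  12. access T: MISS, evict Y. Cache (LRU->MRU): [P L S F T]
  13. access S: HIT. Cache (LRU->MRU): [P L F T S]
  14. access S: HIT. Cache (LRU->MRU): [P L F T S]
  15. access S: HIT. Cache (LRU->MRU): [P L F T S]
  16. access I: MISS, evict P. Cache (LRU->MRU): [L F T S I]
  17. access F: HIT. Cache (LRU->MRU): [L T S I F]
  18. access Y: MISS, evict L. Cache (LRU->MRU): [T S I F Y]
  19. access E: MISS, evict T. Cache (LRU->MRU): [S I F Y E]
  20. access T: MISS, evict S. Cache (LRU->MRU): [I F Y E T]
  21. access F: HIT. Cache (LRU->MRU): [I Y E T F]
  22. access Y: HIT. Cache (LRU->MRU): [I E T F Y]
  23. access F: HIT. Cache (LRU->MRU): [I E T Y F]
  24. access F: HIT. Cache (LRU->MRU): [I E T Y F]
  25. access T: HIT. Cache (LRU->MRU): [I E Y F T]
  26. access F: HIT. Cache (LRU->MRU): [I E Y T F]
  27. access T: HIT. Cache (LRU->MRU): [I E Y F T]
  28. access F: HIT. Cache (LRU->MRU): [I E Y T F]
  29. access T: HIT. Cache (LRU->MRU): [I E Y F T]
  30. access T: HIT. Cache (LRU->MRU): [I E Y F T]
  31. access F: HIT. Cache (LRU->MRU): [I E Y T F]
  32. access T: HIT. Cache (LRU->MRU): [I E Y F T]
  33. access T: HIT. Cache (LRU->MRU): [I E Y F T]
  34. access F: HIT. Cache (LRU->MRU): [I E Y T F]
Total: 24 hits, 10 misses, 5 evictions

Answer: 5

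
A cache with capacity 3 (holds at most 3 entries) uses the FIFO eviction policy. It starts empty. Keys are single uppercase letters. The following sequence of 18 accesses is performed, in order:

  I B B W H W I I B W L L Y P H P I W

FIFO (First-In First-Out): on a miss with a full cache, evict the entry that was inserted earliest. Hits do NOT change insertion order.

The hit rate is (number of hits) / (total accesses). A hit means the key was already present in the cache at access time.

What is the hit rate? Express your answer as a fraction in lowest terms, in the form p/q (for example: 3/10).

FIFO simulation (capacity=3):
  1. access I: MISS. Cache (old->new): [I]
  2. access B: MISS. Cache (old->new): [I B]
  3. access B: HIT. Cache (old->new): [I B]
  4. access W: MISS. Cache (old->new): [I B W]
  5. access H: MISS, evict I. Cache (old->new): [B W H]
  6. access W: HIT. Cache (old->new): [B W H]
  7. access I: MISS, evict B. Cache (old->new): [W H I]
  8. access I: HIT. Cache (old->new): [W H I]
  9. access B: MISS, evict W. Cache (old->new): [H I B]
  10. access W: MISS, evict H. Cache (old->new): [I B W]
  11. access L: MISS, evict I. Cache (old->new): [B W L]
  12. access L: HIT. Cache (old->new): [B W L]
  13. access Y: MISS, evict B. Cache (old->new): [W L Y]
  14. access P: MISS, evict W. Cache (old->new): [L Y P]
  15. access H: MISS, evict L. Cache (old->new): [Y P H]
  16. access P: HIT. Cache (old->new): [Y P H]
  17. access I: MISS, evict Y. Cache (old->new): [P H I]
  18. access W: MISS, evict P. Cache (old->new): [H I W]
Total: 5 hits, 13 misses, 10 evictions

Hit rate = 5/18

Answer: 5/18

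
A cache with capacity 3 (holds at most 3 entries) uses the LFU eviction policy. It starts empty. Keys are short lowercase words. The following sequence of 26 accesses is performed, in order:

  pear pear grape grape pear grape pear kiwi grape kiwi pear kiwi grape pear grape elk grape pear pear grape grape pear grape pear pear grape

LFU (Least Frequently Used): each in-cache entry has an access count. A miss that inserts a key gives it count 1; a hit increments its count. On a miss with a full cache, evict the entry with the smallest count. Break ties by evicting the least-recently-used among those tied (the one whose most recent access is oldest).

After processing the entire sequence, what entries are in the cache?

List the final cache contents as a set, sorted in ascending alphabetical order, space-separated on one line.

LFU simulation (capacity=3):
  1. access pear: MISS. Cache: [pear(c=1)]
  2. access pear: HIT, count now 2. Cache: [pear(c=2)]
  3. access grape: MISS. Cache: [grape(c=1) pear(c=2)]
  4. access grape: HIT, count now 2. Cache: [pear(c=2) grape(c=2)]
  5. access pear: HIT, count now 3. Cache: [grape(c=2) pear(c=3)]
  6. access grape: HIT, count now 3. Cache: [pear(c=3) grape(c=3)]
  7. access pear: HIT, count now 4. Cache: [grape(c=3) pear(c=4)]
  8. access kiwi: MISS. Cache: [kiwi(c=1) grape(c=3) pear(c=4)]
  9. access grape: HIT, count now 4. Cache: [kiwi(c=1) pear(c=4) grape(c=4)]
  10. access kiwi: HIT, count now 2. Cache: [kiwi(c=2) pear(c=4) grape(c=4)]
  11. access pear: HIT, count now 5. Cache: [kiwi(c=2) grape(c=4) pear(c=5)]
  12. access kiwi: HIT, count now 3. Cache: [kiwi(c=3) grape(c=4) pear(c=5)]
  13. access grape: HIT, count now 5. Cache: [kiwi(c=3) pear(c=5) grape(c=5)]
  14. access pear: HIT, count now 6. Cache: [kiwi(c=3) grape(c=5) pear(c=6)]
  15. access grape: HIT, count now 6. Cache: [kiwi(c=3) pear(c=6) grape(c=6)]
  16. access elk: MISS, evict kiwi(c=3). Cache: [elk(c=1) pear(c=6) grape(c=6)]
  17. access grape: HIT, count now 7. Cache: [elk(c=1) pear(c=6) grape(c=7)]
  18. access pear: HIT, count now 7. Cache: [elk(c=1) grape(c=7) pear(c=7)]
  19. access pear: HIT, count now 8. Cache: [elk(c=1) grape(c=7) pear(c=8)]
  20. access grape: HIT, count now 8. Cache: [elk(c=1) pear(c=8) grape(c=8)]
  21. access grape: HIT, count now 9. Cache: [elk(c=1) pear(c=8) grape(c=9)]
  22. access pear: HIT, count now 9. Cache: [elk(c=1) grape(c=9) pear(c=9)]
  23. access grape: HIT, count now 10. Cache: [elk(c=1) pear(c=9) grape(c=10)]
  24. access pear: HIT, count now 10. Cache: [elk(c=1) grape(c=10) pear(c=10)]
  25. access pear: HIT, count now 11. Cache: [elk(c=1) grape(c=10) pear(c=11)]
  26. access grape: HIT, count now 11. Cache: [elk(c=1) pear(c=11) grape(c=11)]
Total: 22 hits, 4 misses, 1 evictions

Answer: elk grape pear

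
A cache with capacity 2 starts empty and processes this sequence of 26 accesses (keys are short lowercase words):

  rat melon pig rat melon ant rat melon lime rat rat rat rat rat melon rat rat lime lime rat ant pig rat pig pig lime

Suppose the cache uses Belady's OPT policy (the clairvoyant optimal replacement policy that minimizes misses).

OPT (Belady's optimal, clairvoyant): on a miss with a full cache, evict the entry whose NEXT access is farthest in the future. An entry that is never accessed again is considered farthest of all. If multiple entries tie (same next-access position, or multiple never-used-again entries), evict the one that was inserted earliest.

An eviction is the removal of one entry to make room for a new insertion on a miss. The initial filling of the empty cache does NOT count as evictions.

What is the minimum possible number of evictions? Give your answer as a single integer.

Answer: 10

Derivation:
OPT (Belady) simulation (capacity=2):
  1. access rat: MISS. Cache: [rat]
  2. access melon: MISS. Cache: [rat melon]
  3. access pig: MISS, evict melon (next use: step 5). Cache: [rat pig]
  4. access rat: HIT. Next use of rat: step 7. Cache: [rat pig]
  5. access melon: MISS, evict pig (next use: step 22). Cache: [rat melon]
  6. access ant: MISS, evict melon (next use: step 8). Cache: [rat ant]
  7. access rat: HIT. Next use of rat: step 10. Cache: [rat ant]
  8. access melon: MISS, evict ant (next use: step 21). Cache: [rat melon]
  9. access lime: MISS, evict melon (next use: step 15). Cache: [rat lime]
  10. access rat: HIT. Next use of rat: step 11. Cache: [rat lime]
  11. access rat: HIT. Next use of rat: step 12. Cache: [rat lime]
  12. access rat: HIT. Next use of rat: step 13. Cache: [rat lime]
  13. access rat: HIT. Next use of rat: step 14. Cache: [rat lime]
  14. access rat: HIT. Next use of rat: step 16. Cache: [rat lime]
  15. access melon: MISS, evict lime (next use: step 18). Cache: [rat melon]
  16. access rat: HIT. Next use of rat: step 17. Cache: [rat melon]
  17. access rat: HIT. Next use of rat: step 20. Cache: [rat melon]
  18. access lime: MISS, evict melon (next use: never). Cache: [rat lime]
  19. access lime: HIT. Next use of lime: step 26. Cache: [rat lime]
  20. access rat: HIT. Next use of rat: step 23. Cache: [rat lime]
  21. access ant: MISS, evict lime (next use: step 26). Cache: [rat ant]
  22. access pig: MISS, evict ant (next use: never). Cache: [rat pig]
  23. access rat: HIT. Next use of rat: never. Cache: [rat pig]
  24. access pig: HIT. Next use of pig: step 25. Cache: [rat pig]
  25. access pig: HIT. Next use of pig: never. Cache: [rat pig]
  26. access lime: MISS, evict rat (next use: never). Cache: [pig lime]
Total: 14 hits, 12 misses, 10 evictions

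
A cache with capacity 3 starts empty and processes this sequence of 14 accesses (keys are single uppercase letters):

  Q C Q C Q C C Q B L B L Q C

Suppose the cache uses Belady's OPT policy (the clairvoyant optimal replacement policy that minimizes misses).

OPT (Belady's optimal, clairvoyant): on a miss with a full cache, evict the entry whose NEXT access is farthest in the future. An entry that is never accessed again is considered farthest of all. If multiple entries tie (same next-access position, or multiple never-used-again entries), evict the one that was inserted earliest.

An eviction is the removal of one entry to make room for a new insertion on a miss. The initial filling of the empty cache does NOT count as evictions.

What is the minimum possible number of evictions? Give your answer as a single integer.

OPT (Belady) simulation (capacity=3):
  1. access Q: MISS. Cache: [Q]
  2. access C: MISS. Cache: [Q C]
  3. access Q: HIT. Next use of Q: step 5. Cache: [Q C]
  4. access C: HIT. Next use of C: step 6. Cache: [Q C]
  5. access Q: HIT. Next use of Q: step 8. Cache: [Q C]
  6. access C: HIT. Next use of C: step 7. Cache: [Q C]
  7. access C: HIT. Next use of C: step 14. Cache: [Q C]
  8. access Q: HIT. Next use of Q: step 13. Cache: [Q C]
  9. access B: MISS. Cache: [Q C B]
  10. access L: MISS, evict C (next use: step 14). Cache: [Q B L]
  11. access B: HIT. Next use of B: never. Cache: [Q B L]
  12. access L: HIT. Next use of L: never. Cache: [Q B L]
  13. access Q: HIT. Next use of Q: never. Cache: [Q B L]
  14. access C: MISS, evict Q (next use: never). Cache: [B L C]
Total: 9 hits, 5 misses, 2 evictions

Answer: 2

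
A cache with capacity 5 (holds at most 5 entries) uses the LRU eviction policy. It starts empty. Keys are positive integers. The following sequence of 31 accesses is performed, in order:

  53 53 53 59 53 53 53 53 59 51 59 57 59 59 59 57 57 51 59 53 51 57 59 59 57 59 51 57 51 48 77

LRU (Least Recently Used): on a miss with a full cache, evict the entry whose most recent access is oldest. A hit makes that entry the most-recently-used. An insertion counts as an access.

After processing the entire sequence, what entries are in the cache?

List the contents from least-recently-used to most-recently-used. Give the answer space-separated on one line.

Answer: 59 57 51 48 77

Derivation:
LRU simulation (capacity=5):
  1. access 53: MISS. Cache (LRU->MRU): [53]
  2. access 53: HIT. Cache (LRU->MRU): [53]
  3. access 53: HIT. Cache (LRU->MRU): [53]
  4. access 59: MISS. Cache (LRU->MRU): [53 59]
  5. access 53: HIT. Cache (LRU->MRU): [59 53]
  6. access 53: HIT. Cache (LRU->MRU): [59 53]
  7. access 53: HIT. Cache (LRU->MRU): [59 53]
  8. access 53: HIT. Cache (LRU->MRU): [59 53]
  9. access 59: HIT. Cache (LRU->MRU): [53 59]
  10. access 51: MISS. Cache (LRU->MRU): [53 59 51]
  11. access 59: HIT. Cache (LRU->MRU): [53 51 59]
  12. access 57: MISS. Cache (LRU->MRU): [53 51 59 57]
  13. access 59: HIT. Cache (LRU->MRU): [53 51 57 59]
  14. access 59: HIT. Cache (LRU->MRU): [53 51 57 59]
  15. access 59: HIT. Cache (LRU->MRU): [53 51 57 59]
  16. access 57: HIT. Cache (LRU->MRU): [53 51 59 57]
  17. access 57: HIT. Cache (LRU->MRU): [53 51 59 57]
  18. access 51: HIT. Cache (LRU->MRU): [53 59 57 51]
  19. access 59: HIT. Cache (LRU->MRU): [53 57 51 59]
  20. access 53: HIT. Cache (LRU->MRU): [57 51 59 53]
  21. access 51: HIT. Cache (LRU->MRU): [57 59 53 51]
  22. access 57: HIT. Cache (LRU->MRU): [59 53 51 57]
  23. access 59: HIT. Cache (LRU->MRU): [53 51 57 59]
  24. access 59: HIT. Cache (LRU->MRU): [53 51 57 59]
  25. access 57: HIT. Cache (LRU->MRU): [53 51 59 57]
  26. access 59: HIT. Cache (LRU->MRU): [53 51 57 59]
  27. access 51: HIT. Cache (LRU->MRU): [53 57 59 51]
  28. access 57: HIT. Cache (LRU->MRU): [53 59 51 57]
  29. access 51: HIT. Cache (LRU->MRU): [53 59 57 51]
  30. access 48: MISS. Cache (LRU->MRU): [53 59 57 51 48]
  31. access 77: MISS, evict 53. Cache (LRU->MRU): [59 57 51 48 77]
Total: 25 hits, 6 misses, 1 evictions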